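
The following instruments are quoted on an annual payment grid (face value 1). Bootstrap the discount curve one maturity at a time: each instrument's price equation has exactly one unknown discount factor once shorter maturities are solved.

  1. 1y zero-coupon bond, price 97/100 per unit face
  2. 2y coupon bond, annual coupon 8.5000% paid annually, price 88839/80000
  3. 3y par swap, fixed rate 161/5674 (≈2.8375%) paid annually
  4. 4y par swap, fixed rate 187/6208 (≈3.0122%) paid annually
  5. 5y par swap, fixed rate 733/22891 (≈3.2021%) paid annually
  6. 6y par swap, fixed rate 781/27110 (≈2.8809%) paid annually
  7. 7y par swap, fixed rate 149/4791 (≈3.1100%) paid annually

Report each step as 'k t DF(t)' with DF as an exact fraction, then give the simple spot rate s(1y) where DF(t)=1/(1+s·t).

1 1 97/100
2 2 379/400
3 3 1839/2000
4 4 4439/5000
5 5 4267/5000
6 6 4219/5000
7 7 8063/10000
s(1y) = (1/(97/100) − 1)/(1) = 3/97 ≈ 3.0928%

step 1 [1y] zero: DF = P = 97/100 ≈ 0.970000
step 2 [2y] bond c/1=17/200: DF=(88839/80000 − 17/200·(0.970000))/(1+17/200) = 379/400 ≈ 0.947500
step 3 [3y] swap r/1=161/5674: DF=(1 − 161/5674·(0.970000+0.947500))/(1+161/5674) = 1839/2000 ≈ 0.919500
step 4 [4y] swap r/1=187/6208: DF=(1 − 187/6208·(0.970000+0.947500+0.919500))/(1+187/6208) = 4439/5000 ≈ 0.887800
step 5 [5y] swap r/1=733/22891: DF=(1 − 733/22891·(0.970000+0.947500+0.919500+0.887800))/(1+733/22891) = 4267/5000 ≈ 0.853400
step 6 [6y] swap r/1=781/27110: DF=(1 − 781/27110·(0.970000+0.947500+0.919500+0.887800+0.853400))/(1+781/27110) = 4219/5000 ≈ 0.843800
step 7 [7y] swap r/1=149/4791: DF=(1 − 149/4791·(0.970000+0.947500+0.919500+0.887800+0.853400+0.843800))/(1+149/4791) = 8063/10000 ≈ 0.806300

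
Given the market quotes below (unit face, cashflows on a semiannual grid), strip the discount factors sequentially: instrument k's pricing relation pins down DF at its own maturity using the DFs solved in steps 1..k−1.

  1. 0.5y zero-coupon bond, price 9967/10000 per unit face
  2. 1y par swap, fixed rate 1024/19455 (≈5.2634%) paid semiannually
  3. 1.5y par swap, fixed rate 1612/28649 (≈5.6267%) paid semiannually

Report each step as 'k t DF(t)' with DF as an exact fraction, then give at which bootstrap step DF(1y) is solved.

step 1 [0.5y] zero: DF = P = 9967/10000 ≈ 0.996700
step 2 [1y] swap r/2=512/19455: DF=(1 − 512/19455·(0.996700))/(1+512/19455) = 593/625 ≈ 0.948800
step 3 [1.5y] swap r/2=806/28649: DF=(1 − 806/28649·(0.996700+0.948800))/(1+806/28649) = 4597/5000 ≈ 0.919400

1 1/2 9967/10000
2 1 593/625
3 3/2 4597/5000
DF(1y) is solved at step 2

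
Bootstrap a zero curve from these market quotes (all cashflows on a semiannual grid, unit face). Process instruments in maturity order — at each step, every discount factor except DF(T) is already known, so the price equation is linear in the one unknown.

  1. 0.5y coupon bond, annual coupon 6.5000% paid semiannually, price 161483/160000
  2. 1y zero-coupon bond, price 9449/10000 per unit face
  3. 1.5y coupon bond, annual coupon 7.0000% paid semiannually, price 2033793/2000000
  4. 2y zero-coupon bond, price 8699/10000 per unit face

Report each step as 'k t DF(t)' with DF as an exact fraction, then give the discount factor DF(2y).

1 1/2 391/400
2 1 9449/10000
3 3/2 367/400
4 2 8699/10000
DF(2y) = 8699/10000 ≈ 0.869900

step 1 [0.5y] bond c/2=13/400: DF=(161483/160000 − 13/400·(0))/(1+13/400) = 391/400 ≈ 0.977500
step 2 [1y] zero: DF = P = 9449/10000 ≈ 0.944900
step 3 [1.5y] bond c/2=7/200: DF=(2033793/2000000 − 7/200·(0.977500+0.944900))/(1+7/200) = 367/400 ≈ 0.917500
step 4 [2y] zero: DF = P = 8699/10000 ≈ 0.869900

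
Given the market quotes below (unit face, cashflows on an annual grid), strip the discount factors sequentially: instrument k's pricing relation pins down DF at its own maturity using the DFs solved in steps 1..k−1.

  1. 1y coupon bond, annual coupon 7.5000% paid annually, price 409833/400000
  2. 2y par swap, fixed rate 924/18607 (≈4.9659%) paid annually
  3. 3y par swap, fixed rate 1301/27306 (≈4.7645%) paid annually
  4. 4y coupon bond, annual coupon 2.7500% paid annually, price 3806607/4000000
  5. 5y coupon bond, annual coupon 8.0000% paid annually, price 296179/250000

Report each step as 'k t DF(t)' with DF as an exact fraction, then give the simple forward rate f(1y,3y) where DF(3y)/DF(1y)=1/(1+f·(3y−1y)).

step 1 [1y] bond c/1=3/40: DF=(409833/400000 − 3/40·(0))/(1+3/40) = 9531/10000 ≈ 0.953100
step 2 [2y] swap r/1=924/18607: DF=(1 − 924/18607·(0.953100))/(1+924/18607) = 2269/2500 ≈ 0.907600
step 3 [3y] swap r/1=1301/27306: DF=(1 − 1301/27306·(0.953100+0.907600))/(1+1301/27306) = 8699/10000 ≈ 0.869900
step 4 [4y] bond c/1=11/400: DF=(3806607/4000000 − 11/400·(0.953100+0.907600+0.869900))/(1+11/400) = 8531/10000 ≈ 0.853100
step 5 [5y] bond c/1=2/25: DF=(296179/250000 − 2/25·(0.953100+0.907600+0.869900+0.853100))/(1+2/25) = 1663/2000 ≈ 0.831500

1 1 9531/10000
2 2 2269/2500
3 3 8699/10000
4 4 8531/10000
5 5 1663/2000
f(1y,3y) = ((9531/10000)/(8699/10000) − 1)/(2) = 416/8699 ≈ 4.7822%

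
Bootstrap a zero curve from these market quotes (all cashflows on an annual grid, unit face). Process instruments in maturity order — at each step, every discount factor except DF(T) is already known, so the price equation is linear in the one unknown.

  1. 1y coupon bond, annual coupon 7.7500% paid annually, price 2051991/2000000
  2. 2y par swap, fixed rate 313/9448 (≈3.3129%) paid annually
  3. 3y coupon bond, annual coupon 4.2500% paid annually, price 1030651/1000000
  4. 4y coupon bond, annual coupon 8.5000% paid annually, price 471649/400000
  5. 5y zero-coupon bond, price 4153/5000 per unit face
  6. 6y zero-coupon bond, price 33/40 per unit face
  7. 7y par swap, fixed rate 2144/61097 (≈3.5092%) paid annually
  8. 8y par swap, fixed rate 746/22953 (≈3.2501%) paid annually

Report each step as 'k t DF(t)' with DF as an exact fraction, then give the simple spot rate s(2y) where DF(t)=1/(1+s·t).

step 1 [1y] bond c/1=31/400: DF=(2051991/2000000 − 31/400·(0))/(1+31/400) = 4761/5000 ≈ 0.952200
step 2 [2y] swap r/1=313/9448: DF=(1 − 313/9448·(0.952200))/(1+313/9448) = 4687/5000 ≈ 0.937400
step 3 [3y] bond c/1=17/400: DF=(1030651/1000000 − 17/400·(0.952200+0.937400))/(1+17/400) = 2279/2500 ≈ 0.911600
step 4 [4y] bond c/1=17/200: DF=(471649/400000 − 17/200·(0.952200+0.937400+0.911600))/(1+17/200) = 8673/10000 ≈ 0.867300
step 5 [5y] zero: DF = P = 4153/5000 ≈ 0.830600
step 6 [6y] zero: DF = P = 33/40 ≈ 0.825000
step 7 [7y] swap r/1=2144/61097: DF=(1 − 2144/61097·(0.952200+0.937400+0.911600+0.867300+0.830600+0.825000))/(1+2144/61097) = 491/625 ≈ 0.785600
step 8 [8y] swap r/1=746/22953: DF=(1 − 746/22953·(0.952200+0.937400+0.911600+0.867300+0.830600+0.825000+0.785600))/(1+746/22953) = 3881/5000 ≈ 0.776200

1 1 4761/5000
2 2 4687/5000
3 3 2279/2500
4 4 8673/10000
5 5 4153/5000
6 6 33/40
7 7 491/625
8 8 3881/5000
s(2y) = (1/(4687/5000) − 1)/(2) = 313/9374 ≈ 3.3390%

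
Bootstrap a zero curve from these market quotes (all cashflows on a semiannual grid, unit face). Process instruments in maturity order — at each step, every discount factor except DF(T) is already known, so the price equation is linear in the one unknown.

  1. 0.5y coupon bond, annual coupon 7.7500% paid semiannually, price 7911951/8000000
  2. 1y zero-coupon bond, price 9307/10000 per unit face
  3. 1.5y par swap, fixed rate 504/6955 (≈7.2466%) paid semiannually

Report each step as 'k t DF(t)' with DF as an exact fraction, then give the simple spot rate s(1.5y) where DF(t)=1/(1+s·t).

1 1/2 9521/10000
2 1 9307/10000
3 3/2 562/625
s(1.5y) = (1/(562/625) − 1)/(3/2) = 21/281 ≈ 7.4733%

step 1 [0.5y] bond c/2=31/800: DF=(7911951/8000000 − 31/800·(0))/(1+31/800) = 9521/10000 ≈ 0.952100
step 2 [1y] zero: DF = P = 9307/10000 ≈ 0.930700
step 3 [1.5y] swap r/2=252/6955: DF=(1 − 252/6955·(0.952100+0.930700))/(1+252/6955) = 562/625 ≈ 0.899200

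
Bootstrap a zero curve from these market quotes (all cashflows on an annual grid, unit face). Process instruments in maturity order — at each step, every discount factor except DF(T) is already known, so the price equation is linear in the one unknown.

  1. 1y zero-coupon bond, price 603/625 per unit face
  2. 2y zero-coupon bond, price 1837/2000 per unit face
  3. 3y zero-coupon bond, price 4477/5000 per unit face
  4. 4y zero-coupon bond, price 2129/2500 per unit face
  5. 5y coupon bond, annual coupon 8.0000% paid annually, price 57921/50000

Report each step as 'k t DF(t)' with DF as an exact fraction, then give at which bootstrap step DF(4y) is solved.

step 1 [1y] zero: DF = P = 603/625 ≈ 0.964800
step 2 [2y] zero: DF = P = 1837/2000 ≈ 0.918500
step 3 [3y] zero: DF = P = 4477/5000 ≈ 0.895400
step 4 [4y] zero: DF = P = 2129/2500 ≈ 0.851600
step 5 [5y] bond c/1=2/25: DF=(57921/50000 − 2/25·(0.964800+0.918500+0.895400+0.851600))/(1+2/25) = 8037/10000 ≈ 0.803700

1 1 603/625
2 2 1837/2000
3 3 4477/5000
4 4 2129/2500
5 5 8037/10000
DF(4y) is solved at step 4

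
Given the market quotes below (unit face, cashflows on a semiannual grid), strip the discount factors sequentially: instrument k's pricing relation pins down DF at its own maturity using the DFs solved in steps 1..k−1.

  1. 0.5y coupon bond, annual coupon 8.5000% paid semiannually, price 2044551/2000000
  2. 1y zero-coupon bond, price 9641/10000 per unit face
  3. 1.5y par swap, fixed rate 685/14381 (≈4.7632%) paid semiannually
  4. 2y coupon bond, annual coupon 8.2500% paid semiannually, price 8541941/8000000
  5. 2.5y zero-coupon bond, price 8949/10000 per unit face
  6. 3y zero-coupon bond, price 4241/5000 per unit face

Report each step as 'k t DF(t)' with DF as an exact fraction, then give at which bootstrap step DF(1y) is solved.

1 1/2 4903/5000
2 1 9641/10000
3 3/2 1863/2000
4 2 1823/2000
5 5/2 8949/10000
6 3 4241/5000
DF(1y) is solved at step 2

step 1 [0.5y] bond c/2=17/400: DF=(2044551/2000000 − 17/400·(0))/(1+17/400) = 4903/5000 ≈ 0.980600
step 2 [1y] zero: DF = P = 9641/10000 ≈ 0.964100
step 3 [1.5y] swap r/2=685/28762: DF=(1 − 685/28762·(0.980600+0.964100))/(1+685/28762) = 1863/2000 ≈ 0.931500
step 4 [2y] bond c/2=33/800: DF=(8541941/8000000 − 33/800·(0.980600+0.964100+0.931500))/(1+33/800) = 1823/2000 ≈ 0.911500
step 5 [2.5y] zero: DF = P = 8949/10000 ≈ 0.894900
step 6 [3y] zero: DF = P = 4241/5000 ≈ 0.848200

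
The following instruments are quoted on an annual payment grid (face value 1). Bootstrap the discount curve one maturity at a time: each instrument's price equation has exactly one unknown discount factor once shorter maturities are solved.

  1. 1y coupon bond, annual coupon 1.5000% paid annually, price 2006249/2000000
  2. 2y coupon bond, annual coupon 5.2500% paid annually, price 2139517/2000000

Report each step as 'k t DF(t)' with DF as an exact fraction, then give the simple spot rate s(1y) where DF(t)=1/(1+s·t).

step 1 [1y] bond c/1=3/200: DF=(2006249/2000000 − 3/200·(0))/(1+3/200) = 9883/10000 ≈ 0.988300
step 2 [2y] bond c/1=21/400: DF=(2139517/2000000 − 21/400·(0.988300))/(1+21/400) = 9671/10000 ≈ 0.967100

1 1 9883/10000
2 2 9671/10000
s(1y) = (1/(9883/10000) − 1)/(1) = 117/9883 ≈ 1.1839%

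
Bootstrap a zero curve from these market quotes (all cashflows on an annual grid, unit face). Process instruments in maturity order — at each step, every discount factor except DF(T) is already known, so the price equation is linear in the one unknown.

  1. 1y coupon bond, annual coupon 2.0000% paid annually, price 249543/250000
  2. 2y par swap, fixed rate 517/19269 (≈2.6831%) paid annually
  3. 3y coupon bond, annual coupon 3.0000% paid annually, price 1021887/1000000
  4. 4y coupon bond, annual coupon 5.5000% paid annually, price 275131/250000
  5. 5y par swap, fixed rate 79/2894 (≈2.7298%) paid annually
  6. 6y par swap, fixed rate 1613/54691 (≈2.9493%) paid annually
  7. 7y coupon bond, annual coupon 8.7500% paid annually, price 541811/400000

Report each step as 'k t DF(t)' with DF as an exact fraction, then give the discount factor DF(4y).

1 1 4893/5000
2 2 9483/10000
3 3 117/125
4 4 8939/10000
5 5 546/625
6 6 8387/10000
7 7 1611/2000
DF(4y) = 8939/10000 ≈ 0.893900

step 1 [1y] bond c/1=1/50: DF=(249543/250000 − 1/50·(0))/(1+1/50) = 4893/5000 ≈ 0.978600
step 2 [2y] swap r/1=517/19269: DF=(1 − 517/19269·(0.978600))/(1+517/19269) = 9483/10000 ≈ 0.948300
step 3 [3y] bond c/1=3/100: DF=(1021887/1000000 − 3/100·(0.978600+0.948300))/(1+3/100) = 117/125 ≈ 0.936000
step 4 [4y] bond c/1=11/200: DF=(275131/250000 − 11/200·(0.978600+0.948300+0.936000))/(1+11/200) = 8939/10000 ≈ 0.893900
step 5 [5y] swap r/1=79/2894: DF=(1 − 79/2894·(0.978600+0.948300+0.936000+0.893900))/(1+79/2894) = 546/625 ≈ 0.873600
step 6 [6y] swap r/1=1613/54691: DF=(1 − 1613/54691·(0.978600+0.948300+0.936000+0.893900+0.873600))/(1+1613/54691) = 8387/10000 ≈ 0.838700
step 7 [7y] bond c/1=7/80: DF=(541811/400000 − 7/80·(0.978600+0.948300+0.936000+0.893900+0.873600+0.838700))/(1+7/80) = 1611/2000 ≈ 0.805500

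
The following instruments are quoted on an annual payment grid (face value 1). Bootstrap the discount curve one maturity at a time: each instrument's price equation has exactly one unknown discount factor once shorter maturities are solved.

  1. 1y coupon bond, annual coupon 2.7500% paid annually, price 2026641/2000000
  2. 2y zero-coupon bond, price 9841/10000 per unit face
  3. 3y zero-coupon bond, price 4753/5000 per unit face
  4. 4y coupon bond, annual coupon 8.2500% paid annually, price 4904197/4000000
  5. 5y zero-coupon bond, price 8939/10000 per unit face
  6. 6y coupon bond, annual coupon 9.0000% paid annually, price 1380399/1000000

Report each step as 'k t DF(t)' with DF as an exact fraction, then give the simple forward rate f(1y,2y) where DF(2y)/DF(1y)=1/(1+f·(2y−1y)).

1 1 4931/5000
2 2 9841/10000
3 3 4753/5000
4 4 91/100
5 5 8939/10000
6 6 8763/10000
f(1y,2y) = ((4931/5000)/(9841/10000) − 1)/(1) = 21/9841 ≈ 0.2134%

step 1 [1y] bond c/1=11/400: DF=(2026641/2000000 − 11/400·(0))/(1+11/400) = 4931/5000 ≈ 0.986200
step 2 [2y] zero: DF = P = 9841/10000 ≈ 0.984100
step 3 [3y] zero: DF = P = 4753/5000 ≈ 0.950600
step 4 [4y] bond c/1=33/400: DF=(4904197/4000000 − 33/400·(0.986200+0.984100+0.950600))/(1+33/400) = 91/100 ≈ 0.910000
step 5 [5y] zero: DF = P = 8939/10000 ≈ 0.893900
step 6 [6y] bond c/1=9/100: DF=(1380399/1000000 − 9/100·(0.986200+0.984100+0.950600+0.910000+0.893900))/(1+9/100) = 8763/10000 ≈ 0.876300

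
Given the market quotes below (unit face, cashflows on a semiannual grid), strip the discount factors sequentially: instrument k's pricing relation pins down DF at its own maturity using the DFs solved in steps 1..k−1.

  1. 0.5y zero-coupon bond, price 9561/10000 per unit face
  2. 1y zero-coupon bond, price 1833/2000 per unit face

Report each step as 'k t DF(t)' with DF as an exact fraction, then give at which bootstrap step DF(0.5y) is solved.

step 1 [0.5y] zero: DF = P = 9561/10000 ≈ 0.956100
step 2 [1y] zero: DF = P = 1833/2000 ≈ 0.916500

1 1/2 9561/10000
2 1 1833/2000
DF(0.5y) is solved at step 1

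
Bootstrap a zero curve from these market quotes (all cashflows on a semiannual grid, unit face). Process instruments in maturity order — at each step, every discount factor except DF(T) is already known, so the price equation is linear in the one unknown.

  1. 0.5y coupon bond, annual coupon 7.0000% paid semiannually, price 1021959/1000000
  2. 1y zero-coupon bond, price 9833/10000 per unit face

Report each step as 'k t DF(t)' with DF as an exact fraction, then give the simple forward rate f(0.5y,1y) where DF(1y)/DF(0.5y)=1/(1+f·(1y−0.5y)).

1 1/2 4937/5000
2 1 9833/10000
f(0.5y,1y) = ((4937/5000)/(9833/10000) − 1)/(1/2) = 82/9833 ≈ 0.8339%

step 1 [0.5y] bond c/2=7/200: DF=(1021959/1000000 − 7/200·(0))/(1+7/200) = 4937/5000 ≈ 0.987400
step 2 [1y] zero: DF = P = 9833/10000 ≈ 0.983300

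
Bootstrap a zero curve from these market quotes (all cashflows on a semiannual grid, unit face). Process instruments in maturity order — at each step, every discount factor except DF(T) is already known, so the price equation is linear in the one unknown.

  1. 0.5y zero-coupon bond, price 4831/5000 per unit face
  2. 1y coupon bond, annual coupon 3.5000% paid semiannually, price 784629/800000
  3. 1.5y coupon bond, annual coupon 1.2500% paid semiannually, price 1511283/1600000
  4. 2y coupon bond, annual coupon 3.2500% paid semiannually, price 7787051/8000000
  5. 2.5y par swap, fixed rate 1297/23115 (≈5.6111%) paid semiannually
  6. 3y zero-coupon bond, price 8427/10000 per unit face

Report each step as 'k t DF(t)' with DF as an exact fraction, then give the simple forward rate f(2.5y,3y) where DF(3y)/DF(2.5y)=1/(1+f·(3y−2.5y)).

step 1 [0.5y] zero: DF = P = 4831/5000 ≈ 0.966200
step 2 [1y] bond c/2=7/400: DF=(784629/800000 − 7/400·(0.966200))/(1+7/400) = 9473/10000 ≈ 0.947300
step 3 [1.5y] bond c/2=1/160: DF=(1511283/1600000 − 1/160·(0.966200+0.947300))/(1+1/160) = 2317/2500 ≈ 0.926800
step 4 [2y] bond c/2=13/800: DF=(7787051/8000000 − 13/800·(0.966200+0.947300+0.926800))/(1+13/800) = 2281/2500 ≈ 0.912400
step 5 [2.5y] swap r/2=1297/46230: DF=(1 − 1297/46230·(0.966200+0.947300+0.926800+0.912400))/(1+1297/46230) = 8703/10000 ≈ 0.870300
step 6 [3y] zero: DF = P = 8427/10000 ≈ 0.842700

1 1/2 4831/5000
2 1 9473/10000
3 3/2 2317/2500
4 2 2281/2500
5 5/2 8703/10000
6 3 8427/10000
f(2.5y,3y) = ((8703/10000)/(8427/10000) − 1)/(1/2) = 184/2809 ≈ 6.5504%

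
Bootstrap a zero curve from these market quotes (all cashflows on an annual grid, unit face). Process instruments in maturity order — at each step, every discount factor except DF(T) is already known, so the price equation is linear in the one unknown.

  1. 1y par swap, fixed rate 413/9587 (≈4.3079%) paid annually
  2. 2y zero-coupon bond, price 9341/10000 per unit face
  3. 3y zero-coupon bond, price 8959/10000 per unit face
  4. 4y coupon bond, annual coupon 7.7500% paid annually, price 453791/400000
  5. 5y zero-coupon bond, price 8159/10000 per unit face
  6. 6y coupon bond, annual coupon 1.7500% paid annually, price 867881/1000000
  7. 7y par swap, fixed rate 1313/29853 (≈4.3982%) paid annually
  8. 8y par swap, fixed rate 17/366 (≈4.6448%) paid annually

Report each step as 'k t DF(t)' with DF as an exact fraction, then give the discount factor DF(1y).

step 1 [1y] swap r/1=413/9587: DF=(1 − 413/9587·(0))/(1+413/9587) = 9587/10000 ≈ 0.958700
step 2 [2y] zero: DF = P = 9341/10000 ≈ 0.934100
step 3 [3y] zero: DF = P = 8959/10000 ≈ 0.895900
step 4 [4y] bond c/1=31/400: DF=(453791/400000 − 31/400·(0.958700+0.934100+0.895900))/(1+31/400) = 8523/10000 ≈ 0.852300
step 5 [5y] zero: DF = P = 8159/10000 ≈ 0.815900
step 6 [6y] bond c/1=7/400: DF=(867881/1000000 − 7/400·(0.958700+0.934100+0.895900+0.852300+0.815900))/(1+7/400) = 7763/10000 ≈ 0.776300
step 7 [7y] swap r/1=1313/29853: DF=(1 − 1313/29853·(0.958700+0.934100+0.895900+0.852300+0.815900+0.776300))/(1+1313/29853) = 3687/5000 ≈ 0.737400
step 8 [8y] swap r/1=17/366: DF=(1 − 17/366·(0.958700+0.934100+0.895900+0.852300+0.815900+0.776300+0.737400))/(1+17/366) = 3453/5000 ≈ 0.690600

1 1 9587/10000
2 2 9341/10000
3 3 8959/10000
4 4 8523/10000
5 5 8159/10000
6 6 7763/10000
7 7 3687/5000
8 8 3453/5000
DF(1y) = 9587/10000 ≈ 0.958700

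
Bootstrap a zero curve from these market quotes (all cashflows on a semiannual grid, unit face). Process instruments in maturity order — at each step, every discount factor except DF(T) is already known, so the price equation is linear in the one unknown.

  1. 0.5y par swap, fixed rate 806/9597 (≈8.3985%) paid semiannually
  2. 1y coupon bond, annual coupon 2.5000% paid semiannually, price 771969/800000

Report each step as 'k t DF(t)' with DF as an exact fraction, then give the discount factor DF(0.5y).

step 1 [0.5y] swap r/2=403/9597: DF=(1 − 403/9597·(0))/(1+403/9597) = 9597/10000 ≈ 0.959700
step 2 [1y] bond c/2=1/80: DF=(771969/800000 − 1/80·(0.959700))/(1+1/80) = 2353/2500 ≈ 0.941200

1 1/2 9597/10000
2 1 2353/2500
DF(0.5y) = 9597/10000 ≈ 0.959700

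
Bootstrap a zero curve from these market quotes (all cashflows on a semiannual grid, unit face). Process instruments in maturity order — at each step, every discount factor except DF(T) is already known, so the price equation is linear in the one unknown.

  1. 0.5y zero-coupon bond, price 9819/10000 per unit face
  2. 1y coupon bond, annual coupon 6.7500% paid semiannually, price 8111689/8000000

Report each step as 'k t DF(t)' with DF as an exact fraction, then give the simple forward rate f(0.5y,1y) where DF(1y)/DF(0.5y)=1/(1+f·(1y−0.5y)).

step 1 [0.5y] zero: DF = P = 9819/10000 ≈ 0.981900
step 2 [1y] bond c/2=27/800: DF=(8111689/8000000 − 27/800·(0.981900))/(1+27/800) = 593/625 ≈ 0.948800

1 1/2 9819/10000
2 1 593/625
f(0.5y,1y) = ((9819/10000)/(593/625) − 1)/(1/2) = 331/4744 ≈ 6.9772%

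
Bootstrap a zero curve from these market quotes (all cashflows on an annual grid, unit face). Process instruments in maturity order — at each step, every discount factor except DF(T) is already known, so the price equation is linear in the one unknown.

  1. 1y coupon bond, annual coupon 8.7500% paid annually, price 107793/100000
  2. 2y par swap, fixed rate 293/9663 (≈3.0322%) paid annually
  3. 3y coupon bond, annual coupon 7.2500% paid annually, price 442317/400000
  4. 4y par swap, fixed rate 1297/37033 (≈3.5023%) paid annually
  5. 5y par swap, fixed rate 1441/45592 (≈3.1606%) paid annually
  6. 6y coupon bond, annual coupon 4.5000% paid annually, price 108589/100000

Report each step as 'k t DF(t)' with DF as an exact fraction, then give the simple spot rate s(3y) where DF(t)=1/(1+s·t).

step 1 [1y] bond c/1=7/80: DF=(107793/100000 − 7/80·(0))/(1+7/80) = 1239/1250 ≈ 0.991200
step 2 [2y] swap r/1=293/9663: DF=(1 − 293/9663·(0.991200))/(1+293/9663) = 4707/5000 ≈ 0.941400
step 3 [3y] bond c/1=29/400: DF=(442317/400000 − 29/400·(0.991200+0.941400))/(1+29/400) = 2251/2500 ≈ 0.900400
step 4 [4y] swap r/1=1297/37033: DF=(1 − 1297/37033·(0.991200+0.941400+0.900400))/(1+1297/37033) = 8703/10000 ≈ 0.870300
step 5 [5y] swap r/1=1441/45592: DF=(1 − 1441/45592·(0.991200+0.941400+0.900400+0.870300))/(1+1441/45592) = 8559/10000 ≈ 0.855900
step 6 [6y] bond c/1=9/200: DF=(108589/100000 − 9/200·(0.991200+0.941400+0.900400+0.870300+0.855900))/(1+9/200) = 2107/2500 ≈ 0.842800

1 1 1239/1250
2 2 4707/5000
3 3 2251/2500
4 4 8703/10000
5 5 8559/10000
6 6 2107/2500
s(3y) = (1/(2251/2500) − 1)/(3) = 83/2251 ≈ 3.6873%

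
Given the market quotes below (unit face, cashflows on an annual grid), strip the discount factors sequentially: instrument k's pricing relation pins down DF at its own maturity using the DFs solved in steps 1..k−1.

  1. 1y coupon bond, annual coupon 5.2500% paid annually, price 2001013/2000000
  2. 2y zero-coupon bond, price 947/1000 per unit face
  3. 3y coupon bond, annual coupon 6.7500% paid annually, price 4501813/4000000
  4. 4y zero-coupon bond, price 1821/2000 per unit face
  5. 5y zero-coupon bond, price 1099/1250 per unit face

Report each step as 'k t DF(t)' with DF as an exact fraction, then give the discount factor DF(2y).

step 1 [1y] bond c/1=21/400: DF=(2001013/2000000 − 21/400·(0))/(1+21/400) = 4753/5000 ≈ 0.950600
step 2 [2y] zero: DF = P = 947/1000 ≈ 0.947000
step 3 [3y] bond c/1=27/400: DF=(4501813/4000000 − 27/400·(0.950600+0.947000))/(1+27/400) = 9343/10000 ≈ 0.934300
step 4 [4y] zero: DF = P = 1821/2000 ≈ 0.910500
step 5 [5y] zero: DF = P = 1099/1250 ≈ 0.879200

1 1 4753/5000
2 2 947/1000
3 3 9343/10000
4 4 1821/2000
5 5 1099/1250
DF(2y) = 947/1000 ≈ 0.947000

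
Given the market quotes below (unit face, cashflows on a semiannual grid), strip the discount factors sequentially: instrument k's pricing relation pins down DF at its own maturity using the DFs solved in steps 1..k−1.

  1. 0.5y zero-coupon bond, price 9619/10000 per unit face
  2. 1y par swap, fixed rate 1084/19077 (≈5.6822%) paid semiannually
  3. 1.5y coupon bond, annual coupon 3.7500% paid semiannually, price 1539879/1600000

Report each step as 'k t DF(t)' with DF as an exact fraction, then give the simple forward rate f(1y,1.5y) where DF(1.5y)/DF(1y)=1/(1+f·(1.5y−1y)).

step 1 [0.5y] zero: DF = P = 9619/10000 ≈ 0.961900
step 2 [1y] swap r/2=542/19077: DF=(1 − 542/19077·(0.961900))/(1+542/19077) = 4729/5000 ≈ 0.945800
step 3 [1.5y] bond c/2=3/160: DF=(1539879/1600000 − 3/160·(0.961900+0.945800))/(1+3/160) = 1137/1250 ≈ 0.909600

1 1/2 9619/10000
2 1 4729/5000
3 3/2 1137/1250
f(1y,1.5y) = ((4729/5000)/(1137/1250) − 1)/(1/2) = 181/2274 ≈ 7.9595%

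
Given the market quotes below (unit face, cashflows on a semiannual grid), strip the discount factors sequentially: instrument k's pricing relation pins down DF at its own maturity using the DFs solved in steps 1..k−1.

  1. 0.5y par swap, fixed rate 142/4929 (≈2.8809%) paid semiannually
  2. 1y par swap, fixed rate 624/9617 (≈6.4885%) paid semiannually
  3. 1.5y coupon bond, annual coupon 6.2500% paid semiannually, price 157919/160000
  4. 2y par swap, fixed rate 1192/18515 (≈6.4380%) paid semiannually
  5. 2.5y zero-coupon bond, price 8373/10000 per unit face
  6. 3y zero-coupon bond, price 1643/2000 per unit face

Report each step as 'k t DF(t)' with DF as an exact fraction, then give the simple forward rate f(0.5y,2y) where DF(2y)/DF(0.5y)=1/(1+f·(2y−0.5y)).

step 1 [0.5y] swap r/2=71/4929: DF=(1 − 71/4929·(0))/(1+71/4929) = 4929/5000 ≈ 0.985800
step 2 [1y] swap r/2=312/9617: DF=(1 − 312/9617·(0.985800))/(1+312/9617) = 586/625 ≈ 0.937600
step 3 [1.5y] bond c/2=1/32: DF=(157919/160000 − 1/32·(0.985800+0.937600))/(1+1/32) = 2247/2500 ≈ 0.898800
step 4 [2y] swap r/2=596/18515: DF=(1 − 596/18515·(0.985800+0.937600+0.898800))/(1+596/18515) = 1101/1250 ≈ 0.880800
step 5 [2.5y] zero: DF = P = 8373/10000 ≈ 0.837300
step 6 [3y] zero: DF = P = 1643/2000 ≈ 0.821500

1 1/2 4929/5000
2 1 586/625
3 3/2 2247/2500
4 2 1101/1250
5 5/2 8373/10000
6 3 1643/2000
f(0.5y,2y) = ((4929/5000)/(1101/1250) − 1)/(3/2) = 175/2202 ≈ 7.9473%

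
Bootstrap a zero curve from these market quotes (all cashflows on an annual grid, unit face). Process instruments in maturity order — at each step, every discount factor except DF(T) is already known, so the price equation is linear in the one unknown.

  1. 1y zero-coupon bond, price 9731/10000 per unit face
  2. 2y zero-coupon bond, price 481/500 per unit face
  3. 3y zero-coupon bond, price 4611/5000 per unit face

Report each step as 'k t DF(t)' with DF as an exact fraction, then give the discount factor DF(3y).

1 1 9731/10000
2 2 481/500
3 3 4611/5000
DF(3y) = 4611/5000 ≈ 0.922200

step 1 [1y] zero: DF = P = 9731/10000 ≈ 0.973100
step 2 [2y] zero: DF = P = 481/500 ≈ 0.962000
step 3 [3y] zero: DF = P = 4611/5000 ≈ 0.922200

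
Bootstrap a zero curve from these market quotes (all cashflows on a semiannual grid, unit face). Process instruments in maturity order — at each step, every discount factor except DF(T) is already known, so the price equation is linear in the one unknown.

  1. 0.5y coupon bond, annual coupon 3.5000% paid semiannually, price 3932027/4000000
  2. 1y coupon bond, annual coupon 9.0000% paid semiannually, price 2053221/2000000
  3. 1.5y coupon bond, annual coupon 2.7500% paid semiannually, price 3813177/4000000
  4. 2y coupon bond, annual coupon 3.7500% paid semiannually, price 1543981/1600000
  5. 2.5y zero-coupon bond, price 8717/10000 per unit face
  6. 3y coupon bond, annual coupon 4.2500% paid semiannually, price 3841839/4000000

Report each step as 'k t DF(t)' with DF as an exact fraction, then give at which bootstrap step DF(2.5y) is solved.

step 1 [0.5y] bond c/2=7/400: DF=(3932027/4000000 − 7/400·(0))/(1+7/400) = 9661/10000 ≈ 0.966100
step 2 [1y] bond c/2=9/200: DF=(2053221/2000000 − 9/200·(0.966100))/(1+9/200) = 588/625 ≈ 0.940800
step 3 [1.5y] bond c/2=11/800: DF=(3813177/4000000 − 11/800·(0.966100+0.940800))/(1+11/800) = 1829/2000 ≈ 0.914500
step 4 [2y] bond c/2=3/160: DF=(1543981/1600000 − 3/160·(0.966100+0.940800+0.914500))/(1+3/160) = 8953/10000 ≈ 0.895300
step 5 [2.5y] zero: DF = P = 8717/10000 ≈ 0.871700
step 6 [3y] bond c/2=17/800: DF=(3841839/4000000 − 17/800·(0.966100+0.940800+0.914500+0.895300+0.871700))/(1+17/800) = 169/200 ≈ 0.845000

1 1/2 9661/10000
2 1 588/625
3 3/2 1829/2000
4 2 8953/10000
5 5/2 8717/10000
6 3 169/200
DF(2.5y) is solved at step 5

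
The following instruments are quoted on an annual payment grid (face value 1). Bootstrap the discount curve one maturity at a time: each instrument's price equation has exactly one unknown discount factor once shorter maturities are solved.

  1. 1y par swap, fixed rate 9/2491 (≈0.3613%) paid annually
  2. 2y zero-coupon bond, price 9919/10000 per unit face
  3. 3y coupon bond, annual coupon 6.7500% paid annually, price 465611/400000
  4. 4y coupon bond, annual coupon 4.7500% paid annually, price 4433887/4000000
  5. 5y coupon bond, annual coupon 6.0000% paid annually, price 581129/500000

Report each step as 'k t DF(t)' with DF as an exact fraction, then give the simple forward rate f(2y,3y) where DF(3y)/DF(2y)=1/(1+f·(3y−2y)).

step 1 [1y] swap r/1=9/2491: DF=(1 − 9/2491·(0))/(1+9/2491) = 2491/2500 ≈ 0.996400
step 2 [2y] zero: DF = P = 9919/10000 ≈ 0.991900
step 3 [3y] bond c/1=27/400: DF=(465611/400000 − 27/400·(0.996400+0.991900))/(1+27/400) = 9647/10000 ≈ 0.964700
step 4 [4y] bond c/1=19/400: DF=(4433887/4000000 − 19/400·(0.996400+0.991900+0.964700))/(1+19/400) = 9243/10000 ≈ 0.924300
step 5 [5y] bond c/1=3/50: DF=(581129/500000 − 3/50·(0.996400+0.991900+0.964700+0.924300))/(1+3/50) = 877/1000 ≈ 0.877000

1 1 2491/2500
2 2 9919/10000
3 3 9647/10000
4 4 9243/10000
5 5 877/1000
f(2y,3y) = ((9919/10000)/(9647/10000) − 1)/(1) = 272/9647 ≈ 2.8195%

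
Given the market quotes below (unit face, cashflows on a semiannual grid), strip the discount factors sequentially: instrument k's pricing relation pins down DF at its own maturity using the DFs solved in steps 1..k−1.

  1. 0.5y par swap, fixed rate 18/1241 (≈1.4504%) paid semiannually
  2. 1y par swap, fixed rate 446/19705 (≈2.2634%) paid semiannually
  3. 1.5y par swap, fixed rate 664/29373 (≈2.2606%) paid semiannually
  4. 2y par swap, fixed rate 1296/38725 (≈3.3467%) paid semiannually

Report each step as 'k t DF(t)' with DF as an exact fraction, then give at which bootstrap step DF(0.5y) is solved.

step 1 [0.5y] swap r/2=9/1241: DF=(1 − 9/1241·(0))/(1+9/1241) = 1241/1250 ≈ 0.992800
step 2 [1y] swap r/2=223/19705: DF=(1 − 223/19705·(0.992800))/(1+223/19705) = 9777/10000 ≈ 0.977700
step 3 [1.5y] swap r/2=332/29373: DF=(1 − 332/29373·(0.992800+0.977700))/(1+332/29373) = 2417/2500 ≈ 0.966800
step 4 [2y] swap r/2=648/38725: DF=(1 − 648/38725·(0.992800+0.977700+0.966800))/(1+648/38725) = 1169/1250 ≈ 0.935200

1 1/2 1241/1250
2 1 9777/10000
3 3/2 2417/2500
4 2 1169/1250
DF(0.5y) is solved at step 1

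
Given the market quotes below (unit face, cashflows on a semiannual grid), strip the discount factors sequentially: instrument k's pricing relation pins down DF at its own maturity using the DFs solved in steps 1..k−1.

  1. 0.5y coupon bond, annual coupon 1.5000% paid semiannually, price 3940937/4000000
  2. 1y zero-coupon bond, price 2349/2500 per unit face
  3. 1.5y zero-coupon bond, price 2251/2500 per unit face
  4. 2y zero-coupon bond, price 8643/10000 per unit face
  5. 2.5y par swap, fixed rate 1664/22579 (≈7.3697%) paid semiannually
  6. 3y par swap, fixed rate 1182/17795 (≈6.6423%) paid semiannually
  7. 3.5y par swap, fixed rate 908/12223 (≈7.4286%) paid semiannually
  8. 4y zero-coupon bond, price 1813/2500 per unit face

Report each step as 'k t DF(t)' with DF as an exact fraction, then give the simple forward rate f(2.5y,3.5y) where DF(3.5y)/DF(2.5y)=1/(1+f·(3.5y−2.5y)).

step 1 [0.5y] bond c/2=3/400: DF=(3940937/4000000 − 3/400·(0))/(1+3/400) = 9779/10000 ≈ 0.977900
step 2 [1y] zero: DF = P = 2349/2500 ≈ 0.939600
step 3 [1.5y] zero: DF = P = 2251/2500 ≈ 0.900400
step 4 [2y] zero: DF = P = 8643/10000 ≈ 0.864300
step 5 [2.5y] swap r/2=832/22579: DF=(1 − 832/22579·(0.977900+0.939600+0.900400+0.864300))/(1+832/22579) = 521/625 ≈ 0.833600
step 6 [3y] swap r/2=591/17795: DF=(1 − 591/17795·(0.977900+0.939600+0.900400+0.864300+0.833600))/(1+591/17795) = 8227/10000 ≈ 0.822700
step 7 [3.5y] swap r/2=454/12223: DF=(1 − 454/12223·(0.977900+0.939600+0.900400+0.864300+0.833600+0.822700))/(1+454/12223) = 773/1000 ≈ 0.773000
step 8 [4y] zero: DF = P = 1813/2500 ≈ 0.725200

1 1/2 9779/10000
2 1 2349/2500
3 3/2 2251/2500
4 2 8643/10000
5 5/2 521/625
6 3 8227/10000
7 7/2 773/1000
8 4 1813/2500
f(2.5y,3.5y) = ((521/625)/(773/1000) − 1)/(1) = 303/3865 ≈ 7.8396%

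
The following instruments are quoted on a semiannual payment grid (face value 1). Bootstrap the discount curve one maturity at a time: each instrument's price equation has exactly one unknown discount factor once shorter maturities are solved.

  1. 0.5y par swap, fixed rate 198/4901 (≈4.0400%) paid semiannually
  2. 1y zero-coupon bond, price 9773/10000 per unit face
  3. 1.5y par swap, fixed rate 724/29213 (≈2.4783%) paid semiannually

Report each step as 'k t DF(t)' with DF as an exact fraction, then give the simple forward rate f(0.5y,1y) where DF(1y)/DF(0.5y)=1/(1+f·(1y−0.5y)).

1 1/2 4901/5000
2 1 9773/10000
3 3/2 4819/5000
f(0.5y,1y) = ((4901/5000)/(9773/10000) − 1)/(1/2) = 2/337 ≈ 0.5935%

step 1 [0.5y] swap r/2=99/4901: DF=(1 − 99/4901·(0))/(1+99/4901) = 4901/5000 ≈ 0.980200
step 2 [1y] zero: DF = P = 9773/10000 ≈ 0.977300
step 3 [1.5y] swap r/2=362/29213: DF=(1 − 362/29213·(0.980200+0.977300))/(1+362/29213) = 4819/5000 ≈ 0.963800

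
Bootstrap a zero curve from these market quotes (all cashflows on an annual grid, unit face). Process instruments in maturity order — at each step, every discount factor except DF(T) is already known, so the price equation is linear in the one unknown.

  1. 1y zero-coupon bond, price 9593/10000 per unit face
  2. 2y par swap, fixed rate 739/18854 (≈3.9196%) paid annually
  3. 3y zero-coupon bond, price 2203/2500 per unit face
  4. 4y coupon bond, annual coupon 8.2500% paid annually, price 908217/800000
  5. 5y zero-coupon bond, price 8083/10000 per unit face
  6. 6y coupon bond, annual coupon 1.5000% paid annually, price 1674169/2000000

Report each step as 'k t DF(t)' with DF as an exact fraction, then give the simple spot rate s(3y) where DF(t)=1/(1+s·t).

step 1 [1y] zero: DF = P = 9593/10000 ≈ 0.959300
step 2 [2y] swap r/1=739/18854: DF=(1 − 739/18854·(0.959300))/(1+739/18854) = 9261/10000 ≈ 0.926100
step 3 [3y] zero: DF = P = 2203/2500 ≈ 0.881200
step 4 [4y] bond c/1=33/400: DF=(908217/800000 − 33/400·(0.959300+0.926100+0.881200))/(1+33/400) = 8379/10000 ≈ 0.837900
step 5 [5y] zero: DF = P = 8083/10000 ≈ 0.808300
step 6 [6y] bond c/1=3/200: DF=(1674169/2000000 − 3/200·(0.959300+0.926100+0.881200+0.837900+0.808300))/(1+3/200) = 1519/2000 ≈ 0.759500

1 1 9593/10000
2 2 9261/10000
3 3 2203/2500
4 4 8379/10000
5 5 8083/10000
6 6 1519/2000
s(3y) = (1/(2203/2500) − 1)/(3) = 99/2203 ≈ 4.4939%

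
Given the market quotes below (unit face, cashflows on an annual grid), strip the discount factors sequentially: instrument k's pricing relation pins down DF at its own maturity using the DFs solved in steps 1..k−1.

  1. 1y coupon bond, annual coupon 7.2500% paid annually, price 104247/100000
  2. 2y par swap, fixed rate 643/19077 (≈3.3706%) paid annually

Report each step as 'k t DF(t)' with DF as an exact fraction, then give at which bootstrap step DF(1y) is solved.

step 1 [1y] bond c/1=29/400: DF=(104247/100000 − 29/400·(0))/(1+29/400) = 243/250 ≈ 0.972000
step 2 [2y] swap r/1=643/19077: DF=(1 − 643/19077·(0.972000))/(1+643/19077) = 9357/10000 ≈ 0.935700

1 1 243/250
2 2 9357/10000
DF(1y) is solved at step 1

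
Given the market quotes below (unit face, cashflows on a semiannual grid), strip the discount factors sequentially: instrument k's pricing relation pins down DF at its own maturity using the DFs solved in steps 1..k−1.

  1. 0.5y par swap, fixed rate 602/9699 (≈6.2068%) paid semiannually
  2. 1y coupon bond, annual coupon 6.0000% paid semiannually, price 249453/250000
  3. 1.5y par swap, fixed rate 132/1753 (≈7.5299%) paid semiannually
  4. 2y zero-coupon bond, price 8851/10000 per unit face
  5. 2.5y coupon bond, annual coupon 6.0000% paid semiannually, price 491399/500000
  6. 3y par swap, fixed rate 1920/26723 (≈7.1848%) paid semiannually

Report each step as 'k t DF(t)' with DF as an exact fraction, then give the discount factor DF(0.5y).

1 1/2 9699/10000
2 1 1881/2000
3 3/2 559/625
4 2 8851/10000
5 5/2 8467/10000
6 3 101/125
DF(0.5y) = 9699/10000 ≈ 0.969900

step 1 [0.5y] swap r/2=301/9699: DF=(1 − 301/9699·(0))/(1+301/9699) = 9699/10000 ≈ 0.969900
step 2 [1y] bond c/2=3/100: DF=(249453/250000 − 3/100·(0.969900))/(1+3/100) = 1881/2000 ≈ 0.940500
step 3 [1.5y] swap r/2=66/1753: DF=(1 − 66/1753·(0.969900+0.940500))/(1+66/1753) = 559/625 ≈ 0.894400
step 4 [2y] zero: DF = P = 8851/10000 ≈ 0.885100
step 5 [2.5y] bond c/2=3/100: DF=(491399/500000 − 3/100·(0.969900+0.940500+0.894400+0.885100))/(1+3/100) = 8467/10000 ≈ 0.846700
step 6 [3y] swap r/2=960/26723: DF=(1 − 960/26723·(0.969900+0.940500+0.894400+0.885100+0.846700))/(1+960/26723) = 101/125 ≈ 0.808000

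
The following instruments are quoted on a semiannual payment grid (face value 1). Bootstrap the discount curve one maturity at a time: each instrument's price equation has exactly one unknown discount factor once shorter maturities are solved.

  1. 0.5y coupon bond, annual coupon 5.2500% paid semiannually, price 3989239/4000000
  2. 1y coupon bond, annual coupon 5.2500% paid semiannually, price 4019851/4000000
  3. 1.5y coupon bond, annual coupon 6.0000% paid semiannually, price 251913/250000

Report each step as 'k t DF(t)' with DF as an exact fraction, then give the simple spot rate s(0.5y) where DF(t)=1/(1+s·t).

1 1/2 4859/5000
2 1 1193/1250
3 3/2 4611/5000
s(0.5y) = (1/(4859/5000) − 1)/(1/2) = 282/4859 ≈ 5.8037%

step 1 [0.5y] bond c/2=21/800: DF=(3989239/4000000 − 21/800·(0))/(1+21/800) = 4859/5000 ≈ 0.971800
step 2 [1y] bond c/2=21/800: DF=(4019851/4000000 − 21/800·(0.971800))/(1+21/800) = 1193/1250 ≈ 0.954400
step 3 [1.5y] bond c/2=3/100: DF=(251913/250000 − 3/100·(0.971800+0.954400))/(1+3/100) = 4611/5000 ≈ 0.922200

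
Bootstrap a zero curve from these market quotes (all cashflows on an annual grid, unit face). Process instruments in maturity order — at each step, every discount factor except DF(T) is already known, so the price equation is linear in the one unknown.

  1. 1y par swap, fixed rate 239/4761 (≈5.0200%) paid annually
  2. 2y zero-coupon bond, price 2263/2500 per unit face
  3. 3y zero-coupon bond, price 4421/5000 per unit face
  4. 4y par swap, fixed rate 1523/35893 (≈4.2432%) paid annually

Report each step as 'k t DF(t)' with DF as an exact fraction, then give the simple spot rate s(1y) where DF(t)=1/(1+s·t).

1 1 4761/5000
2 2 2263/2500
3 3 4421/5000
4 4 8477/10000
s(1y) = (1/(4761/5000) − 1)/(1) = 239/4761 ≈ 5.0200%

step 1 [1y] swap r/1=239/4761: DF=(1 − 239/4761·(0))/(1+239/4761) = 4761/5000 ≈ 0.952200
step 2 [2y] zero: DF = P = 2263/2500 ≈ 0.905200
step 3 [3y] zero: DF = P = 4421/5000 ≈ 0.884200
step 4 [4y] swap r/1=1523/35893: DF=(1 − 1523/35893·(0.952200+0.905200+0.884200))/(1+1523/35893) = 8477/10000 ≈ 0.847700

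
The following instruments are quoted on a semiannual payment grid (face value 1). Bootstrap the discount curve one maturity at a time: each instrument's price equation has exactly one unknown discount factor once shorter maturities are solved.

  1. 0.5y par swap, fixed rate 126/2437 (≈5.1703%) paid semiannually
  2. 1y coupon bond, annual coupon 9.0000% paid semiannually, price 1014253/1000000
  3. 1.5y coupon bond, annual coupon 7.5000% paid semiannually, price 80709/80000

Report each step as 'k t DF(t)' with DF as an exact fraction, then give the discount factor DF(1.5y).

step 1 [0.5y] swap r/2=63/2437: DF=(1 − 63/2437·(0))/(1+63/2437) = 2437/2500 ≈ 0.974800
step 2 [1y] bond c/2=9/200: DF=(1014253/1000000 − 9/200·(0.974800))/(1+9/200) = 4643/5000 ≈ 0.928600
step 3 [1.5y] bond c/2=3/80: DF=(80709/80000 − 3/80·(0.974800+0.928600))/(1+3/80) = 2259/2500 ≈ 0.903600

1 1/2 2437/2500
2 1 4643/5000
3 3/2 2259/2500
DF(1.5y) = 2259/2500 ≈ 0.903600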